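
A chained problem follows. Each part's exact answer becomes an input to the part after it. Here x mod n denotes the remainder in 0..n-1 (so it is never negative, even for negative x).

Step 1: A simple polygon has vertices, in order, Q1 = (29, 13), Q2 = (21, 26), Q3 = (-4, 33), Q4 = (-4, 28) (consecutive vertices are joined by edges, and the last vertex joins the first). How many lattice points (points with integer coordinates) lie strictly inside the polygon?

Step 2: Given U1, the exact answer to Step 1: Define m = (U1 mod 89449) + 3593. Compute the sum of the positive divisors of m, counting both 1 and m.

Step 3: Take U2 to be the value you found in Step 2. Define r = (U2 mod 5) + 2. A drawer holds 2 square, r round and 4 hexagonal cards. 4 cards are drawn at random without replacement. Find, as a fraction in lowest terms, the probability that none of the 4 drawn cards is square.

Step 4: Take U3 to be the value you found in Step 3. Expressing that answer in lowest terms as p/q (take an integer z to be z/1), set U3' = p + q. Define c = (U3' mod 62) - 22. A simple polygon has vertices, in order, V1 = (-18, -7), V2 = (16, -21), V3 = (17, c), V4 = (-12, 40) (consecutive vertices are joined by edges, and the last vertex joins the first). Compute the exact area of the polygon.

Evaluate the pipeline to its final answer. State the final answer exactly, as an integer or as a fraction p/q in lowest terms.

Step 1: cross terms: (29*26 - 21*13)=481, (21*33 - -4*26)=797, (-4*28 - -4*33)=20, (-4*13 - 29*28)=-864; twice the area = |434| = 434; area = 217; boundary points = 1 + 1 + 5 + 3 = 10; strictly interior points = area - boundary/2 + 1 = 213; answer 213
Step 2: U1 = 213; m = 3806; 3806 = 2 * 11 * 173; sigma = (1 + 2) * (1 + 11) * (1 + 173) = 3 * 12 * 174 = 6264; answer 6264
Step 3: U2 = 6264; r = 6; total draws C(12,4) = 495; favorable C(10,4) = 210; P = 14/33; answer 14/33
Step 4: U3 = 14/33; threaded value p + q = 47; c = 25; cross terms: (-18*-21 - 16*-7)=490, (16*25 - 17*-21)=757, (17*40 - -12*25)=980, (-12*-7 - -18*40)=804; twice the area = |3031| = 3031; area = 3031/2; answer 3031/2

3031/2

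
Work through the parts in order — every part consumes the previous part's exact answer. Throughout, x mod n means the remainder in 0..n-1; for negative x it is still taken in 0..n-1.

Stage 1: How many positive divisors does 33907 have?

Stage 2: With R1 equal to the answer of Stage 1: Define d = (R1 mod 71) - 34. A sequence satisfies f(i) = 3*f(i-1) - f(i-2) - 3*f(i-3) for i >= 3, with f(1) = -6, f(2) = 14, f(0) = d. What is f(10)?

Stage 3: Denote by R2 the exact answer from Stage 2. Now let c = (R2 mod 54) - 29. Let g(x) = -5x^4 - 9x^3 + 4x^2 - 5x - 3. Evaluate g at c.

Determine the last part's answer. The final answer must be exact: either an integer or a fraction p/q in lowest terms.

Stage 1: 33907 = 41 * 827; number of divisors = (1+1) * (1+1) = 4; answer 4
Stage 2: R1 = 4; d = -30; f(3) = 3*(14) - 1*(-6) - 3*(-30) = 138; iterating: f(3)=138, f(4)=418, f(5)=1074, f(6)=2390, f(7)=4842, f(8)=8914, f(9)=14730, f(10)=20750; answer 20750
Stage 3: R2 = 20750; c = -15; -5*(-15)^4 - 9*(-15)^3 + 4*(-15)^2 - 5*(-15)^1 - 3 = (-253125) + (30375) + (900) + (75) + (-3) = -221778; answer -221778

-221778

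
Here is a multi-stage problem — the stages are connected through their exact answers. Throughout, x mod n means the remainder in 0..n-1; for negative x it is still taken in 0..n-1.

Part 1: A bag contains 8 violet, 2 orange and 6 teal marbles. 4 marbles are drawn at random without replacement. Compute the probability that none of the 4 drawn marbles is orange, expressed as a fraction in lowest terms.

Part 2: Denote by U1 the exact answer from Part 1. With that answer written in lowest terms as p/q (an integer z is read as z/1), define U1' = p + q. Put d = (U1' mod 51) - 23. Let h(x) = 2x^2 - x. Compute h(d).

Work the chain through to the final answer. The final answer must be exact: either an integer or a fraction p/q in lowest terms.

Part 1: total draws C(16,4) = 1820; favorable C(14,4) = 1001; P = 11/20; answer 11/20
Part 2: U1 = 11/20; threaded value p + q = 31; d = 8; 2*(8)^2 - 1*(8)^1 = (128) + (-8) = 120; answer 120

120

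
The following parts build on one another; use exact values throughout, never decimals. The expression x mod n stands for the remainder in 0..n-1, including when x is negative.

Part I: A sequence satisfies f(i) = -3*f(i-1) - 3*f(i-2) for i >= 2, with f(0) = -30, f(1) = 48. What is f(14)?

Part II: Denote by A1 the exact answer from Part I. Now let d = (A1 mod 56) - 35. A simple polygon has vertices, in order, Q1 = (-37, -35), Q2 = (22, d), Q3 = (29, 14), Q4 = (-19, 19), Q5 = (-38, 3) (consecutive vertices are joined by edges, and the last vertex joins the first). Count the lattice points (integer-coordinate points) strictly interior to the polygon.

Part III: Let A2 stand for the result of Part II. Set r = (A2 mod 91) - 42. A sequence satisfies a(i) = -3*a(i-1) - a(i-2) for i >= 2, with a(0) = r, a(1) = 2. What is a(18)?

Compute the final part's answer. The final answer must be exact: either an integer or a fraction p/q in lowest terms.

-275084845

Part I: f(2) = -3*(48) - 3*(-30) = -54; iterating: f(2)=-54, f(3)=18, f(4)=108, f(5)=-378, f(6)=810, f(7)=-1296, f(8)=1458, f(9)=-486, f(10)=-2916, f(11)=10206, f(12)=-21870, f(13)=34992, f(14)=-39366; answer -39366
Part II: A1 = -39366; d = -33; cross terms: (-37*-33 - 22*-35)=1991, (22*14 - 29*-33)=1265, (29*19 - -19*14)=817, (-19*3 - -38*19)=665, (-38*-35 - -37*3)=1441; twice the area = |6179| = 6179; area = 6179/2; boundary points = 1 + 1 + 1 + 1 + 1 = 5; strictly interior points = area - boundary/2 + 1 = 3088; answer 3088
Part III: A2 = 3088; r = 43; a(2) = -3*(2) - 1*(43) = -49; iterating: a(2)=-49, a(3)=145, a(4)=-386, a(5)=1013, a(6)=-2653, a(7)=6946, a(8)=-18185, a(9)=47609, a(10)=-124642, a(11)=326317, a(12)=-854309, a(13)=2236610, a(14)=-5855521, a(15)=15329953, a(16)=-40134338, a(17)=105073061, a(18)=-275084845; answer -275084845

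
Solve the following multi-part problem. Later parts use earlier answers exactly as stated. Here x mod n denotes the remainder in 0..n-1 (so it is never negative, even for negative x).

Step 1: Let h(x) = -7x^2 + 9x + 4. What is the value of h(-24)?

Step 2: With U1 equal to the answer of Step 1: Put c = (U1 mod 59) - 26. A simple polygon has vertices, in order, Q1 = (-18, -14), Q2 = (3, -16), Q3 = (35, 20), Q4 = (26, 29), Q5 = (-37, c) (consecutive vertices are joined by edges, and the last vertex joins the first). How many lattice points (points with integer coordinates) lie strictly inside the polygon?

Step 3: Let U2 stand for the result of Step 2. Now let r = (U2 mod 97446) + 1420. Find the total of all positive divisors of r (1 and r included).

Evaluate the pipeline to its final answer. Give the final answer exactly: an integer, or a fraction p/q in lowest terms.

Step 1: -7*(-24)^2 + 9*(-24)^1 + 4 = (-4032) + (-216) + (4) = -4244; answer -4244
Step 2: U1 = -4244; c = -22; cross terms: (-18*-16 - 3*-14)=330, (3*20 - 35*-16)=620, (35*29 - 26*20)=495, (26*-22 - -37*29)=501, (-37*-14 - -18*-22)=122; twice the area = |2068| = 2068; area = 1034; boundary points = 1 + 4 + 9 + 3 + 1 = 18; strictly interior points = area - boundary/2 + 1 = 1026; answer 1026
Step 3: U2 = 1026; r = 2446; 2446 = 2 * 1223; sigma = (1 + 2) * (1 + 1223) = 3 * 1224 = 3672; answer 3672

3672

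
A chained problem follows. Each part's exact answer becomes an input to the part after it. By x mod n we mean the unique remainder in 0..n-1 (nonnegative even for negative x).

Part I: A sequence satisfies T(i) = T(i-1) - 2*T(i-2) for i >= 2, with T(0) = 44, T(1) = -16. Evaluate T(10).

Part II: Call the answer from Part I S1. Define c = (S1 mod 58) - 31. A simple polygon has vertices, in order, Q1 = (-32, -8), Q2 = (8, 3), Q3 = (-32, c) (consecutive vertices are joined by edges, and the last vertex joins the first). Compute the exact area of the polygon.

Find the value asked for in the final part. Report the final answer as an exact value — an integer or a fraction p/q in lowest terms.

Part I: T(2) = 1*(-16) - 2*(44) = -104; iterating: T(2)=-104, T(3)=-72, T(4)=136, T(5)=280, T(6)=8, T(7)=-552, T(8)=-568, T(9)=536, T(10)=1672; answer 1672
Part II: S1 = 1672; c = 17; cross terms: (-32*3 - 8*-8)=-32, (8*17 - -32*3)=232, (-32*-8 - -32*17)=800; twice the area = |1000| = 1000; area = 500; answer 500

500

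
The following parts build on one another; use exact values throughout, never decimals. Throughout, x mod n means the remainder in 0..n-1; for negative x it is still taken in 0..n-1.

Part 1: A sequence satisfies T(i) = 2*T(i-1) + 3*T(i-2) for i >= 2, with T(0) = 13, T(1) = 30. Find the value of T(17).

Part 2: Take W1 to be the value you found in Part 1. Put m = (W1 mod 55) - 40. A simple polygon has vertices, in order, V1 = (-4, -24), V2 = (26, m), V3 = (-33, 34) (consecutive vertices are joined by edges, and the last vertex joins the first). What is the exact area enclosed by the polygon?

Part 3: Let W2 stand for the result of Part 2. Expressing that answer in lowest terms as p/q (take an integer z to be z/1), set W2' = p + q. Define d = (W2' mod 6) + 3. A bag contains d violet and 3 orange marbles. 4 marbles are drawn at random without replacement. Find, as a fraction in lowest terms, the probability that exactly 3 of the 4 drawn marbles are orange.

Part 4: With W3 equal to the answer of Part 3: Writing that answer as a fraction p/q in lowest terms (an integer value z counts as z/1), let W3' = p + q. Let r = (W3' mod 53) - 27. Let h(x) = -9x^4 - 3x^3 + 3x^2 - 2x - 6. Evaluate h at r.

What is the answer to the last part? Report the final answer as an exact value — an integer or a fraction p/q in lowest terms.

Part 1: T(2) = 2*(30) + 3*(13) = 99; iterating: T(2)=99, T(3)=288, T(4)=873, T(5)=2610, T(6)=7839, T(7)=23508, T(8)=70533, T(9)=211590, T(10)=634779, T(11)=1904328, T(12)=5712993, T(13)=17138970, T(14)=51416919, T(15)=154250748, T(16)=462752253, T(17)=1388256750; answer 1388256750
Part 2: W1 = 1388256750; m = 5; cross terms: (-4*5 - 26*-24)=604, (26*34 - -33*5)=1049, (-33*-24 - -4*34)=928; twice the area = |2581| = 2581; area = 2581/2; answer 2581/2
Part 3: W2 = 2581/2; threaded value p + q = 2583; d = 6; total draws C(9,4) = 126; favorable C(3,3)*C(6,1) = 6; P = 1/21; answer 1/21
Part 4: W3 = 1/21; threaded value p + q = 22; r = -5; -9*(-5)^4 - 3*(-5)^3 + 3*(-5)^2 - 2*(-5)^1 - 6 = (-5625) + (375) + (75) + (10) + (-6) = -5171; answer -5171

-5171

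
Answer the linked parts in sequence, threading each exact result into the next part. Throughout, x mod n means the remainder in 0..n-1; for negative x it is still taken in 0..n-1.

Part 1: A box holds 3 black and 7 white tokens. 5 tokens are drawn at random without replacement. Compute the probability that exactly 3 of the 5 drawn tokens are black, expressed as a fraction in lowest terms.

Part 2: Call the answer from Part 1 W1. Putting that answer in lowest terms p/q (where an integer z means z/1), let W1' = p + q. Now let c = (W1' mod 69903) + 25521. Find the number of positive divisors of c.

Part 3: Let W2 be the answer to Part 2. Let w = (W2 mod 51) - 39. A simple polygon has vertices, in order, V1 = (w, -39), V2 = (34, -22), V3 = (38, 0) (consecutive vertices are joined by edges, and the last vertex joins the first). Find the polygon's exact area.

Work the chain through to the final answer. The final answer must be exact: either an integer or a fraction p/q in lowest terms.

Part 1: total draws C(10,5) = 252; favorable C(3,3)*C(7,2) = 21; P = 1/12; answer 1/12
Part 2: W1 = 1/12; threaded value p + q = 13; c = 25534; 25534 = 2 * 17 * 751; number of divisors = (1+1) * (1+1) * (1+1) = 8; answer 8
Part 3: W2 = 8; w = -31; cross terms: (-31*-22 - 34*-39)=2008, (34*0 - 38*-22)=836, (38*-39 - -31*0)=-1482; twice the area = |1362| = 1362; area = 681; answer 681

681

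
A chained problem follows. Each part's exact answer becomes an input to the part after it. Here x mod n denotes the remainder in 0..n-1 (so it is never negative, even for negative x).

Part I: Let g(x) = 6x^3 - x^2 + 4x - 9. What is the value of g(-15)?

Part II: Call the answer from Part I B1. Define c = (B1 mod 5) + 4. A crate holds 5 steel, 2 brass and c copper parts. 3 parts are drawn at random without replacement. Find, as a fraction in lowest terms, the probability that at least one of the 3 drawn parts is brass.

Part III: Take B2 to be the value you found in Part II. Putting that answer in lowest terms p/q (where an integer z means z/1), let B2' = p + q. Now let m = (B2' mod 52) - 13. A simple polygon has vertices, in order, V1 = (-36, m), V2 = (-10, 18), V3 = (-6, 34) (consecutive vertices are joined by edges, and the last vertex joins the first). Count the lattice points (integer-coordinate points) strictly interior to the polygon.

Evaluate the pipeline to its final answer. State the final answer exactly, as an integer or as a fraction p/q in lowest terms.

176

Part I: 6*(-15)^3 - 1*(-15)^2 + 4*(-15)^1 - 9 = (-20250) + (-225) + (-60) + (-9) = -20544; answer -20544
Part II: B1 = -20544; c = 5; total draws C(12,3) = 220; complement C(10,3) = 120; favorable 220 - 120 = 100; P = 5/11; answer 5/11
Part III: B2 = 5/11; threaded value p + q = 16; m = 3; cross terms: (-36*18 - -10*3)=-618, (-10*34 - -6*18)=-232, (-6*3 - -36*34)=1206; twice the area = |356| = 356; area = 178; boundary points = 1 + 4 + 1 = 6; strictly interior points = area - boundary/2 + 1 = 176; answer 176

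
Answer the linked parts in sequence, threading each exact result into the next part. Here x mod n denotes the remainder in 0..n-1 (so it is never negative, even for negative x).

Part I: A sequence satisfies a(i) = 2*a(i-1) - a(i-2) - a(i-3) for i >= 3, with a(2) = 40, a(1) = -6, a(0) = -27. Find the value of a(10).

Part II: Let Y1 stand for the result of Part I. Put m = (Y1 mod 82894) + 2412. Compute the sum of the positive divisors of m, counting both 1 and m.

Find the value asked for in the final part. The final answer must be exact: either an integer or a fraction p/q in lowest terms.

91104

Part I: a(3) = 2*(40) - 1*(-6) - 1*(-27) = 113; iterating: a(3)=113, a(4)=192, a(5)=231, a(6)=157, a(7)=-109, a(8)=-606, a(9)=-1260, a(10)=-1805; answer -1805
Part II: Y1 = -1805; m = 83501; 83501 = 11 * 7591; sigma = (1 + 11) * (1 + 7591) = 12 * 7592 = 91104; answer 91104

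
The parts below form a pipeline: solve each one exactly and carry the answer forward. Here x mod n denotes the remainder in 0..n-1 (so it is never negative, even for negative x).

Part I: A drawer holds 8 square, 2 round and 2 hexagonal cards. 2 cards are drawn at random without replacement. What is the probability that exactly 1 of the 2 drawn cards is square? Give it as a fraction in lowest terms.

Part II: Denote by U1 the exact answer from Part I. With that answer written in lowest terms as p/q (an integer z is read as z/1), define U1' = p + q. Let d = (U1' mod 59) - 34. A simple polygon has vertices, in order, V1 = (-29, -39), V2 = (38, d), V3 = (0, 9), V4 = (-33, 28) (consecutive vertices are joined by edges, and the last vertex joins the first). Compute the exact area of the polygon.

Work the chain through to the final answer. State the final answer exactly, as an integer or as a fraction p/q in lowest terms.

Part I: total draws C(12,2) = 66; favorable C(8,1)*C(4,1) = 32; P = 16/33; answer 16/33
Part II: U1 = 16/33; threaded value p + q = 49; d = 15; cross terms: (-29*15 - 38*-39)=1047, (38*9 - 0*15)=342, (0*28 - -33*9)=297, (-33*-39 - -29*28)=2099; twice the area = |3785| = 3785; area = 3785/2; answer 3785/2

3785/2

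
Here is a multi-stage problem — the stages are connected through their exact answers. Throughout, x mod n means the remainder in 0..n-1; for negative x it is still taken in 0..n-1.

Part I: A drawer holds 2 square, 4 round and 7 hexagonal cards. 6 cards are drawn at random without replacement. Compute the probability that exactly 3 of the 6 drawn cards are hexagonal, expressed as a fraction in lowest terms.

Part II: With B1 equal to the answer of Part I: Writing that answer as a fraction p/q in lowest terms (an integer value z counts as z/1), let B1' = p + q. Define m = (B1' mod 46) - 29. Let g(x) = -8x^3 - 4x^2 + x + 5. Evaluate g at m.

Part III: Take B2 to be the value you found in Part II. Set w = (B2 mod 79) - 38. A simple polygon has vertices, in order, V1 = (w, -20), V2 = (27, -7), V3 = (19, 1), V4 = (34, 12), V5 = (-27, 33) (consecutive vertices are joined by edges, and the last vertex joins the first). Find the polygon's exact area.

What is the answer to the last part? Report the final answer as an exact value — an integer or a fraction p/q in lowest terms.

2060

Part I: total draws C(13,6) = 1716; favorable C(7,3)*C(6,3) = 700; P = 175/429; answer 175/429
Part II: B1 = 175/429; threaded value p + q = 604; m = -23; -8*(-23)^3 - 4*(-23)^2 + 1*(-23)^1 + 5 = (97336) + (-2116) + (-23) + (5) = 95202; answer 95202
Part III: B2 = 95202; w = -31; cross terms: (-31*-7 - 27*-20)=757, (27*1 - 19*-7)=160, (19*12 - 34*1)=194, (34*33 - -27*12)=1446, (-27*-20 - -31*33)=1563; twice the area = |4120| = 4120; area = 2060; answer 2060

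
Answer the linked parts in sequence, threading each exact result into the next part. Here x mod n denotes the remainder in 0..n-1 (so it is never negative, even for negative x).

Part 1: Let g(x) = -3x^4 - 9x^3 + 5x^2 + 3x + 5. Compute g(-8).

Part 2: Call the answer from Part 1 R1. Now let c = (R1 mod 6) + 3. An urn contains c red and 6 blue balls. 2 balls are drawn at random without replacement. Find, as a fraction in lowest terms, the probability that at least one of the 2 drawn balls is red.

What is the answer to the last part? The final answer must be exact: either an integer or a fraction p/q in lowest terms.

Part 1: -3*(-8)^4 - 9*(-8)^3 + 5*(-8)^2 + 3*(-8)^1 + 5 = (-12288) + (4608) + (320) + (-24) + (5) = -7379; answer -7379
Part 2: R1 = -7379; c = 4; total draws C(10,2) = 45; complement C(6,2) = 15; favorable 45 - 15 = 30; P = 2/3; answer 2/3

2/3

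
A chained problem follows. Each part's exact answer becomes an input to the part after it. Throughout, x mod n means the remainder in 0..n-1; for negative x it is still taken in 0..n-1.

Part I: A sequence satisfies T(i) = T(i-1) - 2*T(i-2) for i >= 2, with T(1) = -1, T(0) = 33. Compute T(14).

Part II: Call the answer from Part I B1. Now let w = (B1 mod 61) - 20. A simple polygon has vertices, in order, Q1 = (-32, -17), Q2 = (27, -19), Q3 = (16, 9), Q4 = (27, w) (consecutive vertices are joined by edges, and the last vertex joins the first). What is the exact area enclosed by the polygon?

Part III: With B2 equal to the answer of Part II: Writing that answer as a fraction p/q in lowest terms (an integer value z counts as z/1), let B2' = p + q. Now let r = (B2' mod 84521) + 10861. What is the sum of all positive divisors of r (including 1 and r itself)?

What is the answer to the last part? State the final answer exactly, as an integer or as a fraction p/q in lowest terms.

17520

Part I: T(2) = 1*(-1) - 2*(33) = -67; iterating: T(2)=-67, T(3)=-65, T(4)=69, T(5)=199, T(6)=61, T(7)=-337, T(8)=-459, T(9)=215, T(10)=1133, T(11)=703, T(12)=-1563, T(13)=-2969, T(14)=157; answer 157
Part II: B1 = 157; w = 15; cross terms: (-32*-19 - 27*-17)=1067, (27*9 - 16*-19)=547, (16*15 - 27*9)=-3, (27*-17 - -32*15)=21; twice the area = |1632| = 1632; area = 816; answer 816
Part III: B2 = 816; threaded value p + q = 817; r = 11678; 11678 = 2 * 5839; sigma = (1 + 2) * (1 + 5839) = 3 * 5840 = 17520; answer 17520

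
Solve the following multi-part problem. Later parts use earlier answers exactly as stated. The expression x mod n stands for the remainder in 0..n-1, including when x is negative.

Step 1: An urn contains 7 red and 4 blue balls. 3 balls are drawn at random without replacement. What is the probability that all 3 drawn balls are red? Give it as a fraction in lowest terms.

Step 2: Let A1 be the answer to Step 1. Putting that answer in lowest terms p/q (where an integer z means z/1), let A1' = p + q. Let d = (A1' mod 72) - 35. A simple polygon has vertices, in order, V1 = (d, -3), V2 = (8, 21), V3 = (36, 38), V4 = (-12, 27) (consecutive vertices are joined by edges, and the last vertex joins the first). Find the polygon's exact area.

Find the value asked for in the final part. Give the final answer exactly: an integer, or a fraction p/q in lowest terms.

503

Step 1: total draws C(11,3) = 165; favorable C(7,3) = 35; P = 7/33; answer 7/33
Step 2: A1 = 7/33; threaded value p + q = 40; d = 5; cross terms: (5*21 - 8*-3)=129, (8*38 - 36*21)=-452, (36*27 - -12*38)=1428, (-12*-3 - 5*27)=-99; twice the area = |1006| = 1006; area = 503; answer 503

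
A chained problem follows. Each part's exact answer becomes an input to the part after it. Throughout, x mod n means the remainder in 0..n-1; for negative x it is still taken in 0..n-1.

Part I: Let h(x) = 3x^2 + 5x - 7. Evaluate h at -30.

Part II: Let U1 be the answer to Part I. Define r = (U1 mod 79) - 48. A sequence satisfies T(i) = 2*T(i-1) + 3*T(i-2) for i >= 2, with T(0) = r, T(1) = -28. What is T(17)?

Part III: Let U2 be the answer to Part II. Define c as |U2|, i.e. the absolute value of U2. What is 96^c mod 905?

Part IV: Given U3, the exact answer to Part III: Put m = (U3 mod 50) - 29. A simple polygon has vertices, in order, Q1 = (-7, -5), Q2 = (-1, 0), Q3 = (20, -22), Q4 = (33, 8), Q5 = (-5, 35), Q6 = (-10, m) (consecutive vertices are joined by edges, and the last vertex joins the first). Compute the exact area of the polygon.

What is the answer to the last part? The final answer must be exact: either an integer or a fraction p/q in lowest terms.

Part I: 3*(-30)^2 + 5*(-30)^1 - 7 = (2700) + (-150) + (-7) = 2543; answer 2543
Part II: U1 = 2543; r = -33; T(2) = 2*(-28) + 3*(-33) = -155; iterating: T(2)=-155, T(3)=-394, T(4)=-1253, T(5)=-3688, T(6)=-11135, T(7)=-33334, T(8)=-100073, T(9)=-300148, T(10)=-900515, T(11)=-2701474, T(12)=-8104493, T(13)=-24313408, T(14)=-72940295, T(15)=-218820814, T(16)=-656462513, T(17)=-1969387468; answer -1969387468
Part III: U2 = -1969387468; c = 1969387468; squarings mod 905: 96^1=96, 96^2=166, 96^4=406, 96^8=126, 96^16=491, 96^32=351, 96^64=121, 96^128=161, 96^256=581, 96^512=901, 96^1024=16, 96^2048=256, 96^4096=376, 96^8192=196, 96^16384=406, 96^32768=126, 96^65536=491, 96^131072=351, 96^262144=121, 96^524288=161, 96^1048576=581, 96^2097152=901, 96^4194304=16, 96^8388608=256, 96^16777216=376, 96^33554432=196, 96^67108864=406, 96^134217728=126, 96^268435456=491, 96^536870912=351, 96^1073741824=121; 96^1969387468 = 96^4 * 96^8 * 96^64 * 96^128 * 96^256 * 96^512 * 96^1024 * 96^4096 * 96^8192 * 96^16384 * 96^131072 * 96^2097152 * 96^4194304 * 96^16777216 * 96^67108864 * 96^268435456 * 96^536870912 * 96^1073741824 = 531 (mod 905); answer 531
Part IV: U3 = 531; m = 2; cross terms: (-7*0 - -1*-5)=-5, (-1*-22 - 20*0)=22, (20*8 - 33*-22)=886, (33*35 - -5*8)=1195, (-5*2 - -10*35)=340, (-10*-5 - -7*2)=64; twice the area = |2502| = 2502; area = 1251; answer 1251

1251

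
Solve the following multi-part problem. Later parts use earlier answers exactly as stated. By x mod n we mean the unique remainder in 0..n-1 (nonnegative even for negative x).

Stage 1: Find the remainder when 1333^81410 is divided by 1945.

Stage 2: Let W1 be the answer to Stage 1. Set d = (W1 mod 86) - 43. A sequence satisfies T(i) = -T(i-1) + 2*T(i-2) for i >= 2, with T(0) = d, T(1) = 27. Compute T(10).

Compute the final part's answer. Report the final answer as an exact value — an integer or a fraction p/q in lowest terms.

Stage 1: squarings mod 1945: 1333^1=1333, 1333^2=1104, 1333^4=1246, 1333^8=406, 1333^16=1456, 1333^32=1831, 1333^64=1326, 1333^128=1941, 1333^256=16, 1333^512=256, 1333^1024=1351, 1333^2048=791, 1333^4096=1336, 1333^8192=1331, 1333^16384=1611, 1333^32768=691, 1333^65536=956; 1333^81410 = 1333^2 * 1333^512 * 1333^1024 * 1333^2048 * 1333^4096 * 1333^8192 * 1333^65536 = 1034 (mod 1945); answer 1034
Stage 2: W1 = 1034; d = -41; T(2) = -1*(27) + 2*(-41) = -109; iterating: T(2)=-109, T(3)=163, T(4)=-381, T(5)=707, T(6)=-1469, T(7)=2883, T(8)=-5821, T(9)=11587, T(10)=-23229; answer -23229

-23229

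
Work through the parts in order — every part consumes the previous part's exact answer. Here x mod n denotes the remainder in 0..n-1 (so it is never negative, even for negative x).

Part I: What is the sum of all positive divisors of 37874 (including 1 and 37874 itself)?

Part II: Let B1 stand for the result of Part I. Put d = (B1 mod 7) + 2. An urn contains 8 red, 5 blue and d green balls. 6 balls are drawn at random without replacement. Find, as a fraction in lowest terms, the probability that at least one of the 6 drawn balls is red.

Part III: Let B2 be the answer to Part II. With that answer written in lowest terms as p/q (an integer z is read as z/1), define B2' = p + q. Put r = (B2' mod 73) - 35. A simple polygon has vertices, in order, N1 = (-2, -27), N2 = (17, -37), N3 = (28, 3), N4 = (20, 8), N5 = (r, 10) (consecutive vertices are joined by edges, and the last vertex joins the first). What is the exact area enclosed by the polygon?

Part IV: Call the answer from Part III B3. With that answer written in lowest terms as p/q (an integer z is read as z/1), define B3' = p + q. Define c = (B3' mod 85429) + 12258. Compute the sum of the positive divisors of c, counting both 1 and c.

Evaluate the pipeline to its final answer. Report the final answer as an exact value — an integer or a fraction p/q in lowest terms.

Part I: 37874 = 2 * 29 * 653; sigma = (1 + 2) * (1 + 29) * (1 + 653) = 3 * 30 * 654 = 58860; answer 58860
Part II: B1 = 58860; d = 6; total draws C(19,6) = 27132; complement C(11,6) = 462; favorable 27132 - 462 = 26670; P = 635/646; answer 635/646
Part III: B2 = 635/646; threaded value p + q = 1281; r = 5; cross terms: (-2*-37 - 17*-27)=533, (17*3 - 28*-37)=1087, (28*8 - 20*3)=164, (20*10 - 5*8)=160, (5*-27 - -2*10)=-115; twice the area = |1829| = 1829; area = 1829/2; answer 1829/2
Part IV: B3 = 1829/2; threaded value p + q = 1831; c = 14089; 14089 = 73 * 193; sigma = (1 + 73) * (1 + 193) = 74 * 194 = 14356; answer 14356

14356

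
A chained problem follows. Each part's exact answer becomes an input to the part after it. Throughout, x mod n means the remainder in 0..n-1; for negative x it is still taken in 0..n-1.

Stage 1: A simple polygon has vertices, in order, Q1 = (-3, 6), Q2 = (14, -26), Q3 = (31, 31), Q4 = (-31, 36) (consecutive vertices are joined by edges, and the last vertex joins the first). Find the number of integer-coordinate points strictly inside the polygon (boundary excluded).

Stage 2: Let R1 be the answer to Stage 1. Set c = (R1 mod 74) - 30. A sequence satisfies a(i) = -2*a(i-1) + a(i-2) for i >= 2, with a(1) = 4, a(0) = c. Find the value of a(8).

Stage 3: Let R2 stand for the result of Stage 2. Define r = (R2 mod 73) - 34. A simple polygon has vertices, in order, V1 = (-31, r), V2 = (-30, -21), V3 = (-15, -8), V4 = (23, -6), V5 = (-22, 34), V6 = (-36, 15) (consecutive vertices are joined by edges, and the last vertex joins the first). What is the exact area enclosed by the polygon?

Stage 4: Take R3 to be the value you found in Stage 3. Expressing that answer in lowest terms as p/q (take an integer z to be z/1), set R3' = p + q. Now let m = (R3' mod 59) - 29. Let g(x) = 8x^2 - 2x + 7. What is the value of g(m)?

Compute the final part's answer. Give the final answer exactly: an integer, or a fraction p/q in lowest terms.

4567

Stage 1: cross terms: (-3*-26 - 14*6)=-6, (14*31 - 31*-26)=1240, (31*36 - -31*31)=2077, (-31*6 - -3*36)=-78; twice the area = |3233| = 3233; area = 3233/2; boundary points = 1 + 1 + 1 + 2 = 5; strictly interior points = area - boundary/2 + 1 = 1615; answer 1615
Stage 2: R1 = 1615; c = 31; a(2) = -2*(4) + 1*(31) = 23; iterating: a(2)=23, a(3)=-42, a(4)=107, a(5)=-256, a(6)=619, a(7)=-1494, a(8)=3607; answer 3607
Stage 3: R2 = 3607; r = -4; cross terms: (-31*-21 - -30*-4)=531, (-30*-8 - -15*-21)=-75, (-15*-6 - 23*-8)=274, (23*34 - -22*-6)=650, (-22*15 - -36*34)=894, (-36*-4 - -31*15)=609; twice the area = |2883| = 2883; area = 2883/2; answer 2883/2
Stage 4: R3 = 2883/2; threaded value p + q = 2885; m = 24; 8*(24)^2 - 2*(24)^1 + 7 = (4608) + (-48) + (7) = 4567; answer 4567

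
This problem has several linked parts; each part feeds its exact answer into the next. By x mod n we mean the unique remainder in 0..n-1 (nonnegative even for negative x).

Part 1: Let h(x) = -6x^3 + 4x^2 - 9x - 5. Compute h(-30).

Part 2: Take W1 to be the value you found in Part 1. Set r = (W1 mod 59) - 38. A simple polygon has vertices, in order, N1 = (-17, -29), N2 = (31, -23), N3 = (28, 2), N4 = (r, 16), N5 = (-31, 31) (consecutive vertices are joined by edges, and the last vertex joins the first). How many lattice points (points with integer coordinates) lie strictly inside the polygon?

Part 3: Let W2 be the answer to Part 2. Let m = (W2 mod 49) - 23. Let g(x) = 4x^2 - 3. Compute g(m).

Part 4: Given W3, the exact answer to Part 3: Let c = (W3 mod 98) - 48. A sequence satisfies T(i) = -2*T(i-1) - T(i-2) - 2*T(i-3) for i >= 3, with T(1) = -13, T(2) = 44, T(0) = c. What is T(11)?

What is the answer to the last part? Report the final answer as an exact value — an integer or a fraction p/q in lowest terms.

-27457

Part 1: -6*(-30)^3 + 4*(-30)^2 - 9*(-30)^1 - 5 = (162000) + (3600) + (270) + (-5) = 165865; answer 165865
Part 2: W1 = 165865; r = -22; cross terms: (-17*-23 - 31*-29)=1290, (31*2 - 28*-23)=706, (28*16 - -22*2)=492, (-22*31 - -31*16)=-186, (-31*-29 - -17*31)=1426; twice the area = |3728| = 3728; area = 1864; boundary points = 6 + 1 + 2 + 3 + 2 = 14; strictly interior points = area - boundary/2 + 1 = 1858; answer 1858
Part 3: W2 = 1858; m = 22; 4*(22)^2 - 3 = (1936) + (-3) = 1933; answer 1933
Part 4: W3 = 1933; c = 23; T(3) = -2*(44) - 1*(-13) - 2*(23) = -121; iterating: T(3)=-121, T(4)=224, T(5)=-415, T(6)=848, T(7)=-1729, T(8)=3440, T(9)=-6847, T(10)=13712, T(11)=-27457; answer -27457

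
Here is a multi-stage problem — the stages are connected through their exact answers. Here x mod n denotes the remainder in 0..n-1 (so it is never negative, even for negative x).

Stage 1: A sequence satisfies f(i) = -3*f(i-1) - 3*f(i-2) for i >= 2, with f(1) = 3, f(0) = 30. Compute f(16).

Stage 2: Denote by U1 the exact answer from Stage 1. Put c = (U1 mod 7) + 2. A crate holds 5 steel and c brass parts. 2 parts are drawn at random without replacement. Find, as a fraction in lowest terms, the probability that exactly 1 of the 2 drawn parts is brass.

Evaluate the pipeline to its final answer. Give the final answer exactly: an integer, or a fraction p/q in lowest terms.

Stage 1: f(2) = -3*(3) - 3*(30) = -99; iterating: f(2)=-99, f(3)=288, f(4)=-567, f(5)=837, f(6)=-810, f(7)=-81, f(8)=2673, f(9)=-7776, f(10)=15309, f(11)=-22599, f(12)=21870, f(13)=2187, f(14)=-72171, f(15)=209952, f(16)=-413343; answer -413343
Stage 2: U1 = -413343; c = 2; total draws C(7,2) = 21; favorable C(2,1)*C(5,1) = 10; P = 10/21; answer 10/21

10/21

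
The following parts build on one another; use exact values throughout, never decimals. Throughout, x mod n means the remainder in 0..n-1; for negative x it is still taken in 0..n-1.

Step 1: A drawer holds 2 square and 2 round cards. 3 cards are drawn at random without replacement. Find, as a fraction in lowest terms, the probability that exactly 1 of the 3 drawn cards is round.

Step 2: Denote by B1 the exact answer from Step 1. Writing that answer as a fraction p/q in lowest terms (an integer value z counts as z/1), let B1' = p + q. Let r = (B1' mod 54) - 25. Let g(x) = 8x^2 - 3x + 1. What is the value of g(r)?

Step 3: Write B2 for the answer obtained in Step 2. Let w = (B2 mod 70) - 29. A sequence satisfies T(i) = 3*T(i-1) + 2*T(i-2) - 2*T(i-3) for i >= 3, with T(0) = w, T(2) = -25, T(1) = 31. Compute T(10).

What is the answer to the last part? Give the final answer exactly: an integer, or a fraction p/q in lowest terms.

-108655

Step 1: total draws C(4,3) = 4; favorable C(2,1)*C(2,2) = 2; P = 1/2; answer 1/2
Step 2: B1 = 1/2; threaded value p + q = 3; r = -22; 8*(-22)^2 - 3*(-22)^1 + 1 = (3872) + (66) + (1) = 3939; answer 3939
Step 3: B2 = 3939; w = -10; T(3) = 3*(-25) + 2*(31) - 2*(-10) = 7; iterating: T(3)=7, T(4)=-91, T(5)=-209, T(6)=-823, T(7)=-2705, T(8)=-9343, T(9)=-31793, T(10)=-108655; answer -108655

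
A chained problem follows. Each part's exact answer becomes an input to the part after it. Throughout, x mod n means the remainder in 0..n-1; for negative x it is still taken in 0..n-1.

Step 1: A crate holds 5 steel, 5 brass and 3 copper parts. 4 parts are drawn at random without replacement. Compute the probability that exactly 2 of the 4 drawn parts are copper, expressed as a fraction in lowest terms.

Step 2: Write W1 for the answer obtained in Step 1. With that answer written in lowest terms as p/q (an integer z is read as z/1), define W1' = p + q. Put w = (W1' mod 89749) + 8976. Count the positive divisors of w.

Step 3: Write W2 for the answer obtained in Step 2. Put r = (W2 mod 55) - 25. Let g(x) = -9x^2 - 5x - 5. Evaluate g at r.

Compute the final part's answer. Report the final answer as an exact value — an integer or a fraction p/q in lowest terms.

-2521

Step 1: total draws C(13,4) = 715; favorable C(3,2)*C(10,2) = 135; P = 27/143; answer 27/143
Step 2: W1 = 27/143; threaded value p + q = 170; w = 9146; 9146 = 2 * 17 * 269; number of divisors = (1+1) * (1+1) * (1+1) = 8; answer 8
Step 3: W2 = 8; r = -17; -9*(-17)^2 - 5*(-17)^1 - 5 = (-2601) + (85) + (-5) = -2521; answer -2521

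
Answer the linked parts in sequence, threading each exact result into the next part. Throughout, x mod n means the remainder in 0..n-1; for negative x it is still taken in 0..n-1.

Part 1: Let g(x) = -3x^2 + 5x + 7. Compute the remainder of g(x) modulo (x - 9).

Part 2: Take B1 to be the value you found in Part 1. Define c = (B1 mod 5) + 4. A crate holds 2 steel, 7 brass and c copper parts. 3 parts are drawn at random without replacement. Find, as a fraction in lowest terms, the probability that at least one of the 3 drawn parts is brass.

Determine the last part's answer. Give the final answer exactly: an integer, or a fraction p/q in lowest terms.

Part 1: remainder = value at the root: -3*(9)^2 + 5*(9)^1 + 7 = (-243) + (45) + (7) = -191; answer -191
Part 2: B1 = -191; c = 8; total draws C(17,3) = 680; complement C(10,3) = 120; favorable 680 - 120 = 560; P = 14/17; answer 14/17

14/17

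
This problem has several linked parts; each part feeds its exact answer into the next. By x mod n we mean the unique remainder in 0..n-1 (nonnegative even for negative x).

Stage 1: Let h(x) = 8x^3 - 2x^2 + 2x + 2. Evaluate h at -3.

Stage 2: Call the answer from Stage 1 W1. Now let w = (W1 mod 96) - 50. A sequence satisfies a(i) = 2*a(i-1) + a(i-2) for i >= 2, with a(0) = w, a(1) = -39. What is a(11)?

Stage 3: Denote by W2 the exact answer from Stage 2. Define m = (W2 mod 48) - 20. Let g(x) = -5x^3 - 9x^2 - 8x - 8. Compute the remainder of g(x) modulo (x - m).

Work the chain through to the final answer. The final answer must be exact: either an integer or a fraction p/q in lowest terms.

Stage 1: 8*(-3)^3 - 2*(-3)^2 + 2*(-3)^1 + 2 = (-216) + (-18) + (-6) + (2) = -238; answer -238
Stage 2: W1 = -238; w = 0; a(2) = 2*(-39) + 1*(0) = -78; iterating: a(2)=-78, a(3)=-195, a(4)=-468, a(5)=-1131, a(6)=-2730, a(7)=-6591, a(8)=-15912, a(9)=-38415, a(10)=-92742, a(11)=-223899; answer -223899
Stage 3: W2 = -223899; m = 1; remainder = value at the root: -5*(1)^3 - 9*(1)^2 - 8*(1)^1 - 8 = (-5) + (-9) + (-8) + (-8) = -30; answer -30

-30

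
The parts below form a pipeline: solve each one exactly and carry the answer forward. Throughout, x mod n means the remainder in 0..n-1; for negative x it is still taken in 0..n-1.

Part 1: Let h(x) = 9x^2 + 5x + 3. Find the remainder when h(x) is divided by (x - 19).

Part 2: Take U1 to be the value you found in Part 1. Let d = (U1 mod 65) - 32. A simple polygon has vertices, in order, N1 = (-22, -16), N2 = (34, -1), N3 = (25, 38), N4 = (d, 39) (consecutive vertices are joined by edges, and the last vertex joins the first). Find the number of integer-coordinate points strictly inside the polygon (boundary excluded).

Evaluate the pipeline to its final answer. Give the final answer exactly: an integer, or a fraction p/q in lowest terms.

1851

Part 1: remainder = value at the root: 9*(19)^2 + 5*(19)^1 + 3 = (3249) + (95) + (3) = 3347; answer 3347
Part 2: U1 = 3347; d = 0; cross terms: (-22*-1 - 34*-16)=566, (34*38 - 25*-1)=1317, (25*39 - 0*38)=975, (0*-16 - -22*39)=858; twice the area = |3716| = 3716; area = 1858; boundary points = 1 + 3 + 1 + 11 = 16; strictly interior points = area - boundary/2 + 1 = 1851; answer 1851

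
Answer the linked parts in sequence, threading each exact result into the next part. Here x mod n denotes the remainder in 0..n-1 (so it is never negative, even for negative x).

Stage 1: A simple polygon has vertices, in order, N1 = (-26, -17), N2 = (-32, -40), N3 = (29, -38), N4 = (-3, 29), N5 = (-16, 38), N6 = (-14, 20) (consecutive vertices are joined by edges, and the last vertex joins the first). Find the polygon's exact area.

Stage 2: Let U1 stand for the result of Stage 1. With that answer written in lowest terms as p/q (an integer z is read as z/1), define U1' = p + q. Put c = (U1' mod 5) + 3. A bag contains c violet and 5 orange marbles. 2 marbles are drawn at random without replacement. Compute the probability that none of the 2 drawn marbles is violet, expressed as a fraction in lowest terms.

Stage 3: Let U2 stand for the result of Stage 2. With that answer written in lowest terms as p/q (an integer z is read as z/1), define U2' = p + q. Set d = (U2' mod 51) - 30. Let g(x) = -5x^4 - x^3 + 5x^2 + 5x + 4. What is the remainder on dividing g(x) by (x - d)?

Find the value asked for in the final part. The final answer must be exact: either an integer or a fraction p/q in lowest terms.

Stage 1: cross terms: (-26*-40 - -32*-17)=496, (-32*-38 - 29*-40)=2376, (29*29 - -3*-38)=727, (-3*38 - -16*29)=350, (-16*20 - -14*38)=212, (-14*-17 - -26*20)=758; twice the area = |4919| = 4919; area = 4919/2; answer 4919/2
Stage 2: U1 = 4919/2; threaded value p + q = 4921; c = 4; total draws C(9,2) = 36; favorable C(5,2) = 10; P = 5/18; answer 5/18
Stage 3: U2 = 5/18; threaded value p + q = 23; d = -7; remainder = value at the root: -5*(-7)^4 - 1*(-7)^3 + 5*(-7)^2 + 5*(-7)^1 + 4 = (-12005) + (343) + (245) + (-35) + (4) = -11448; answer -11448

-11448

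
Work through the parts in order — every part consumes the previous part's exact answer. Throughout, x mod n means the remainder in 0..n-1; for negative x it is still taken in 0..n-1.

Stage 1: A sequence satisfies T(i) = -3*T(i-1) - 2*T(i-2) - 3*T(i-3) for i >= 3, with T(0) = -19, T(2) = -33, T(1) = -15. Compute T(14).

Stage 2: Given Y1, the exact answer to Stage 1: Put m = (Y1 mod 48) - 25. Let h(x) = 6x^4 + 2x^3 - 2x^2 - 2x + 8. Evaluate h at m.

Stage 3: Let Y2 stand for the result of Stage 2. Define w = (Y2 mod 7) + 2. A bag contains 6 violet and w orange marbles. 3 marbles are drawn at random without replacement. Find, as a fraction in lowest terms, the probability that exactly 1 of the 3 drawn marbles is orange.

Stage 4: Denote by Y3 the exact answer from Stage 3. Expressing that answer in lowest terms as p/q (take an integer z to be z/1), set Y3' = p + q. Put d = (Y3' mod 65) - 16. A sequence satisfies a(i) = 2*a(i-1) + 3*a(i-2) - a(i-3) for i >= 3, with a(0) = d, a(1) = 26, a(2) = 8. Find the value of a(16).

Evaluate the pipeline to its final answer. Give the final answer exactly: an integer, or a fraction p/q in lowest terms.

44593240

Stage 1: T(3) = -3*(-33) - 2*(-15) - 3*(-19) = 186; iterating: T(3)=186, T(4)=-447, T(5)=1068, T(6)=-2868, T(7)=7809, T(8)=-20895, T(9)=55671, T(10)=-148650, T(11)=397293, T(12)=-1061592, T(13)=2836140, T(14)=-7577115; answer -7577115
Stage 2: Y1 = -7577115; m = -4; 6*(-4)^4 + 2*(-4)^3 - 2*(-4)^2 - 2*(-4)^1 + 8 = (1536) + (-128) + (-32) + (8) + (8) = 1392; answer 1392
Stage 3: Y2 = 1392; w = 8; total draws C(14,3) = 364; favorable C(8,1)*C(6,2) = 120; P = 30/91; answer 30/91
Stage 4: Y3 = 30/91; threaded value p + q = 121; d = 40; a(3) = 2*(8) + 3*(26) - 1*(40) = 54; iterating: a(3)=54, a(4)=106, a(5)=366, a(6)=996, a(7)=2984, a(8)=8590, a(9)=25136, a(10)=73058, a(11)=212934, a(12)=619906, a(13)=1805556, a(14)=5257896, a(15)=15312554, a(16)=44593240; answer 44593240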